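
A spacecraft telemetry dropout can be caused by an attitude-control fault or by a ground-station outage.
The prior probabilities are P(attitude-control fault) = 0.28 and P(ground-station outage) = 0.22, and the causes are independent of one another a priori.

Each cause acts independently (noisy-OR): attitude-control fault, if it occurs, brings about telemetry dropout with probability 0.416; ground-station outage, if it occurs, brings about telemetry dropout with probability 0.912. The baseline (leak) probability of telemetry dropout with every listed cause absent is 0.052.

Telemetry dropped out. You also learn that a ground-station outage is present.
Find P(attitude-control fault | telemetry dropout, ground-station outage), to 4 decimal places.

P(attitude-control fault | telemetry dropout, ground-station outage) ≈ 0.2876

Under noisy-OR, P(telemetry dropout | causes) = 1 − (1−0.052)·∏(1−qᵢ) over the active causes.
By total probability over both values of attitude-control fault:
  P(telemetry dropout | ground-station outage) = 0.916576·0.72 + 0.95128·0.28
        = 0.659935 + 0.266358 = 0.926293
The terms with attitude-control fault present sum to 0.266358, so
  P(attitude-control fault | telemetry dropout, ground-station outage) = 0.266358 / 0.926293 ≈ 0.2876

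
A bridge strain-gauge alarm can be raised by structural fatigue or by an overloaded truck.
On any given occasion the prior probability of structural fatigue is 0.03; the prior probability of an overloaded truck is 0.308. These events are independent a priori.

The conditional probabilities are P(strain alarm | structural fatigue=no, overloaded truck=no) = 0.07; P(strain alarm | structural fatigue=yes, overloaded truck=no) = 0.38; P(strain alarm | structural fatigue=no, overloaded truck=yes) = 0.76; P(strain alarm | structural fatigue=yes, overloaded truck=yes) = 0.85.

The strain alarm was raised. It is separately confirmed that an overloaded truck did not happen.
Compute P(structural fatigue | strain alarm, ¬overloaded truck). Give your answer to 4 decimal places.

P(structural fatigue | strain alarm, ¬overloaded truck) ≈ 0.1438

Sum P(strain alarm|·) weighted by the priors over both values of structural fatigue:
  P(strain alarm | ¬overloaded truck) = 0.07*0.97 + 0.38*0.03
        = 0.067900 + 0.011400 = 0.079300
Keeping only the structural fatigue-present terms gives 0.011400, so
  P(structural fatigue | strain alarm, ¬overloaded truck) = 0.011400 / 0.079300 ≈ 0.1438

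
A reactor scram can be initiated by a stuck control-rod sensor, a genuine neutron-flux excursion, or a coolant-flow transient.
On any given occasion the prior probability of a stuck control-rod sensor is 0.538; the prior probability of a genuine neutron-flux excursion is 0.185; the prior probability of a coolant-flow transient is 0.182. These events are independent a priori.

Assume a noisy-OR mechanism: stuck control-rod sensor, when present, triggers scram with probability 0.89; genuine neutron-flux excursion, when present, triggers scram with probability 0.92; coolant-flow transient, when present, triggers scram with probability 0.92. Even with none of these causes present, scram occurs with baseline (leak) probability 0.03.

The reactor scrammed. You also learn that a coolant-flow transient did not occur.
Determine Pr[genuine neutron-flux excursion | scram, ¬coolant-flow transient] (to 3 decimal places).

Pr[genuine neutron-flux excursion | scram, ¬coolant-flow transient] ≈ 0.306

Under noisy-OR, P(scram | causes) = 1 − (1−0.03)·∏(1−qᵢ) over the active causes.
Sum P(scram|·) weighted by the priors over the 4 (stuck control-rod sensor, genuine neutron-flux excursion) configurations:
  P(scram | ¬coolant-flow transient) = 0.03·0.462·0.815 + 0.9224·0.462·0.185 + 0.8933·0.538·0.815 + 0.991464·0.538·0.185
        = 0.011296 + 0.078838 + 0.391685 + 0.098680 = 0.580499
The terms with genuine neutron-flux excursion present sum to 0.177518, so
  P(genuine neutron-flux excursion | scram, ¬coolant-flow transient) = 0.177518 / 0.580499 ≈ 0.306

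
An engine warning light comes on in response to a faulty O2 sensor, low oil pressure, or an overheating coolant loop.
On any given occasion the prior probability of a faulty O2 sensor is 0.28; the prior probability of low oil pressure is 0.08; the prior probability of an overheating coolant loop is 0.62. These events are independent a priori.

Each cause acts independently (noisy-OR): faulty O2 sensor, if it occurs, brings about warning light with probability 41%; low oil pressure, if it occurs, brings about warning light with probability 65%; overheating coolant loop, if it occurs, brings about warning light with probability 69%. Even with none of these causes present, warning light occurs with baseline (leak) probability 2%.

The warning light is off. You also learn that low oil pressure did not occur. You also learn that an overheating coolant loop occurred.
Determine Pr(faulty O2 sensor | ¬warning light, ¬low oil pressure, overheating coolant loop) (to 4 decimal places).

Under noisy-OR, P(warning light | causes) = 1 − (1−0.02)·∏(1−qᵢ) over the active causes.
For the numerator, keep only faulty O2 sensor=true terms: 0.179242*0.28 = 0.050188
The normalizing constant is 0.3038*0.72 + 0.179242*0.28 = 0.268924
P(faulty O2 sensor | ¬warning light, ¬low oil pressure, overheating coolant loop) = 0.050188/0.268924 ≈ 0.1866

Pr(faulty O2 sensor | ¬warning light, ¬low oil pressure, overheating coolant loop) ≈ 0.1866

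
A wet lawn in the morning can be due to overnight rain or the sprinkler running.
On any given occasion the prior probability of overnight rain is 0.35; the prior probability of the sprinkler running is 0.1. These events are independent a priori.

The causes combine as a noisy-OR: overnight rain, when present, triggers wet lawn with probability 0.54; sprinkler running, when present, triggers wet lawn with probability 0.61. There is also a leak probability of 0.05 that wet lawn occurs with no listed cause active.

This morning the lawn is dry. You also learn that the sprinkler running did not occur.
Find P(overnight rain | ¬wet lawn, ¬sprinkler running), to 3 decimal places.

Under noisy-OR, P(wet lawn | causes) = 1 − (1−0.05)·∏(1−qᵢ) over the active causes.
For the numerator, keep only overnight rain=true terms: 0.437×0.35 = 0.152950
Denominator P(¬wet lawn | ¬sprinkler running): 0.95×0.65 + 0.437×0.35 = 0.770450
P(overnight rain | ¬wet lawn, ¬sprinkler running) = 0.152950/0.770450 ≈ 0.199

P(overnight rain | ¬wet lawn, ¬sprinkler running) ≈ 0.199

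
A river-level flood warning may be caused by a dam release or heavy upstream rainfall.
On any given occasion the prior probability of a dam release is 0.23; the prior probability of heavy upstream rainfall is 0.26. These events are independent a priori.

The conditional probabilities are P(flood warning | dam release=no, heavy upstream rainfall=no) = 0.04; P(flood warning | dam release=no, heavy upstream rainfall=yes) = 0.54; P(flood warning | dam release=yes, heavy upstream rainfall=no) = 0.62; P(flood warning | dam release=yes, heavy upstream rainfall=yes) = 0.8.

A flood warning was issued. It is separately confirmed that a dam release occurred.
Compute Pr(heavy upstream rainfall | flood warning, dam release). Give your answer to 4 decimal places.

Pr(heavy upstream rainfall | flood warning, dam release) ≈ 0.3119

Sum P(flood warning|·) weighted by the priors over both values of heavy upstream rainfall:
  P(flood warning | dam release) = 0.62*0.74 + 0.8*0.26
        = 0.458800 + 0.208000 = 0.666800
Configurations with heavy upstream rainfall contribute 0.208000, so
  P(heavy upstream rainfall | flood warning, dam release) = 0.208000 / 0.666800 ≈ 0.3119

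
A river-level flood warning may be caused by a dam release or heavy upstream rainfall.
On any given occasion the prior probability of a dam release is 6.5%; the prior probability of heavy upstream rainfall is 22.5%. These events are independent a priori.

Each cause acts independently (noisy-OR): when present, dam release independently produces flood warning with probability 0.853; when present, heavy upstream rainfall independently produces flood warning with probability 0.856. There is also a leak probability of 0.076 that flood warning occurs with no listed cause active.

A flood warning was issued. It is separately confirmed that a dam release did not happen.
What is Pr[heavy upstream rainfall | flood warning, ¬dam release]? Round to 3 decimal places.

Pr[heavy upstream rainfall | flood warning, ¬dam release] ≈ 0.768

Under noisy-OR, P(flood warning | causes) = 1 − (1−0.076)·∏(1−qᵢ) over the active causes.
P(flood warning | ¬dam release) = 0.076*0.775 + 0.866944*0.225 = 0.058900 + 0.195062 = 0.253962
The heavy upstream rainfall-present share is 0.866944*0.225 = 0.195062.
Hence the posterior is 0.195062/0.253962 ≈ 0.768.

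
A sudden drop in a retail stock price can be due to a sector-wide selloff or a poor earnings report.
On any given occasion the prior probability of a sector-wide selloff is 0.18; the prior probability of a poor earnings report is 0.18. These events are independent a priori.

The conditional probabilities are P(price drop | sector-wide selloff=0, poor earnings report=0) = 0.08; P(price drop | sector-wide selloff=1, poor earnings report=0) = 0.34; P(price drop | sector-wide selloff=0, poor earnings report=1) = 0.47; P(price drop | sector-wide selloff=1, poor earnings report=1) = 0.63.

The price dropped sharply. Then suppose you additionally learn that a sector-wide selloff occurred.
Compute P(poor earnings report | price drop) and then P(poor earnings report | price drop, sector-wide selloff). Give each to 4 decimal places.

Weight on poor earnings report=true, given the evidence: 0.069372 + 0.020412 = 0.089784
The normalizing constant is 0.08·0.82·0.82 + 0.47·0.82·0.18 + 0.34·0.18·0.82 + 0.63·0.18·0.18 = 0.193760
P(poor earnings report | price drop) = 0.089784/0.193760 ≈ 0.4634

Now also conditioning on sector-wide selloff=true:
Weight on poor earnings report=true, given the evidence: 0.63·0.18 = 0.113400
Normalizer over all consistent configurations: 0.34·0.82 + 0.63·0.18 = 0.392200
Posterior = 0.113400 / 0.392200 ≈ 0.2891
The drop from 0.4634 to 0.2891 is the explaining-away (discounting) effect.

P(poor earnings report | price drop) ≈ 0.4634; P(poor earnings report | price drop, sector-wide selloff) ≈ 0.2891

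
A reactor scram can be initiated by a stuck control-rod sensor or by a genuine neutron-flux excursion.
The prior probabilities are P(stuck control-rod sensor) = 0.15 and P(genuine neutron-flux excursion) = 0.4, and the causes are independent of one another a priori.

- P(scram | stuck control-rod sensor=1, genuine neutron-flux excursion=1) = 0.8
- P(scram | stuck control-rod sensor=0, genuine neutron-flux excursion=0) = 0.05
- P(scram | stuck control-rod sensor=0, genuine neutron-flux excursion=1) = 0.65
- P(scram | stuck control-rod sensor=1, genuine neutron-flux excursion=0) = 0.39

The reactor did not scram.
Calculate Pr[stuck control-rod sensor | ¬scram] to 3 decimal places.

Pr[stuck control-rod sensor | ¬scram] ≈ 0.100

P(¬scram) = 0.95×0.85×0.6 + 0.35×0.85×0.4 + 0.61×0.15×0.6 + 0.2×0.15×0.4 = 0.484500 + 0.119000 + 0.054900 + 0.012000 = 0.670400
Of this, 0.066900 comes from 0.054900 + 0.012000 (the stuck control-rod sensor=true cases).
So P(stuck control-rod sensor | ¬scram) = 0.066900/0.670400 ≈ 0.100.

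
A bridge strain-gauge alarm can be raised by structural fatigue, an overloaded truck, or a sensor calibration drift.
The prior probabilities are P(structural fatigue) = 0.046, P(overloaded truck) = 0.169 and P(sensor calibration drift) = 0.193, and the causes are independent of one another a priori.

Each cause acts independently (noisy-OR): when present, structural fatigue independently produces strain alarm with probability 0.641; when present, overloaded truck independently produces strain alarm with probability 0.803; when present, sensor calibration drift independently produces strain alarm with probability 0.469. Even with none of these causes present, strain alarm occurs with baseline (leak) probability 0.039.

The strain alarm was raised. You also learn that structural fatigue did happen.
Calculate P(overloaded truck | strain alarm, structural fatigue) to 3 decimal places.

Under noisy-OR, P(strain alarm | causes) = 1 − (1−0.039)·∏(1−qᵢ) over the active causes.
For the numerator, keep only overloaded truck=true terms: 0.127114 + 0.031440 = 0.158554
Denominator P(strain alarm | structural fatigue): 0.655001·0.831·0.807 + 0.816806·0.831·0.193 + 0.932035·0.169·0.807 + 0.963911·0.169·0.193 = 0.728811
P(overloaded truck | strain alarm, structural fatigue) = 0.158554/0.728811 ≈ 0.218

P(overloaded truck | strain alarm, structural fatigue) ≈ 0.218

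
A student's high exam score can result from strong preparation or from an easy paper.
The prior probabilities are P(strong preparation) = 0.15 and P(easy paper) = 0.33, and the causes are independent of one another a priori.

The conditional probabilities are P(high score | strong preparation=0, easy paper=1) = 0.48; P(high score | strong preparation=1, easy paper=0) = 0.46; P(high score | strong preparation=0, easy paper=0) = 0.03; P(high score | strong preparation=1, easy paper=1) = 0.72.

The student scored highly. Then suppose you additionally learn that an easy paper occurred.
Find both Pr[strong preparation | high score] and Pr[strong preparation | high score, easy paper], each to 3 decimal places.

By total probability over the 4 (strong preparation, easy paper) configurations:
  P(high score) = 0.03×0.85×0.67 + 0.48×0.85×0.33 + 0.46×0.15×0.67 + 0.72×0.15×0.33
        = 0.017085 + 0.134640 + 0.046230 + 0.035640 = 0.233595
Configurations with strong preparation contribute 0.081870, so
  P(strong preparation | high score) = 0.081870 / 0.233595 ≈ 0.350

Now condition on the additional information:
Numerator (weight on configurations with strong preparation): 0.72*0.15 = 0.108000
Normalizer over all consistent configurations: 0.48*0.85 + 0.72*0.15 = 0.516000
Posterior = 0.108000 / 0.516000 ≈ 0.209

Pr[strong preparation | high score] ≈ 0.350; Pr[strong preparation | high score, easy paper] ≈ 0.209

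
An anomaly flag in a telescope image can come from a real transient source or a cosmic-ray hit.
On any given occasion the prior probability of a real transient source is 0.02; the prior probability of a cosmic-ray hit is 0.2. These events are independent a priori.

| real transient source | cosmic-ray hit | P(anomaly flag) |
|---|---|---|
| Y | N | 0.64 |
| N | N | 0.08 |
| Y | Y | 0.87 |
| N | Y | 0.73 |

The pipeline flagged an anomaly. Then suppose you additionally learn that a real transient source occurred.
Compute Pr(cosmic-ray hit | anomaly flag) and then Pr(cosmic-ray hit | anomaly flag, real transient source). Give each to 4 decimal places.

Enumerate the 4 (real transient source, cosmic-ray hit) configurations and weight by the priors:
  P(anomaly flag) = 0.08*0.98*0.8 + 0.73*0.98*0.2 + 0.64*0.02*0.8 + 0.87*0.02*0.2
        = 0.062720 + 0.143080 + 0.010240 + 0.003480 = 0.219520
Keeping only the cosmic-ray hit-present terms gives 0.146560, so
  P(cosmic-ray hit | anomaly flag) = 0.146560 / 0.219520 ≈ 0.6676

Now condition on the additional information:
For the numerator, keep only cosmic-ray hit=true terms: 0.87*0.2 = 0.174000
The normalizing constant is 0.64*0.8 + 0.87*0.2 = 0.686000
P(cosmic-ray hit | anomaly flag, real transient source) = 0.174000/0.686000 ≈ 0.2536

Pr(cosmic-ray hit | anomaly flag) ≈ 0.6676; Pr(cosmic-ray hit | anomaly flag, real transient source) ≈ 0.2536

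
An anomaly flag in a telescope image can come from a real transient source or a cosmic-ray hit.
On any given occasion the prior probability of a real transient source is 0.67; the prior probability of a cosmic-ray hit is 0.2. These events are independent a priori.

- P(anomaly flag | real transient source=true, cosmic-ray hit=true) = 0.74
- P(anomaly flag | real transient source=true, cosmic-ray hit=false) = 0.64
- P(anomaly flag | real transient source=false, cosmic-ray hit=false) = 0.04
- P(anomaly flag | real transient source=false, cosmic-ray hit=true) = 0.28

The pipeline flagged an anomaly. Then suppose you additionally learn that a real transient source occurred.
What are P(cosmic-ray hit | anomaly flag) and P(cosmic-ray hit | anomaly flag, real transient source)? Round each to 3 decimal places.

P(cosmic-ray hit | anomaly flag) ≈ 0.250; P(cosmic-ray hit | anomaly flag, real transient source) ≈ 0.224

P(anomaly flag) = 0.04*0.33*0.8 + 0.28*0.33*0.2 + 0.64*0.67*0.8 + 0.74*0.67*0.2 = 0.010560 + 0.018480 + 0.343040 + 0.099160 = 0.471240
Restricting to configurations with cosmic-ray hit present: 0.018480 + 0.099160 = 0.117640.
So P(cosmic-ray hit | anomaly flag) = 0.117640/0.471240 ≈ 0.250.

Now also conditioning on real transient source=true:
Sum P(anomaly flag|·) weighted by the priors over both values of cosmic-ray hit:
  P(anomaly flag | real transient source) = 0.64·0.8 + 0.74·0.2
        = 0.512000 + 0.148000 = 0.660000
The terms with cosmic-ray hit present sum to 0.148000, so
  P(cosmic-ray hit | anomaly flag, real transient source) = 0.148000 / 0.660000 ≈ 0.224
The drop from 0.250 to 0.224 is the explaining-away (discounting) effect.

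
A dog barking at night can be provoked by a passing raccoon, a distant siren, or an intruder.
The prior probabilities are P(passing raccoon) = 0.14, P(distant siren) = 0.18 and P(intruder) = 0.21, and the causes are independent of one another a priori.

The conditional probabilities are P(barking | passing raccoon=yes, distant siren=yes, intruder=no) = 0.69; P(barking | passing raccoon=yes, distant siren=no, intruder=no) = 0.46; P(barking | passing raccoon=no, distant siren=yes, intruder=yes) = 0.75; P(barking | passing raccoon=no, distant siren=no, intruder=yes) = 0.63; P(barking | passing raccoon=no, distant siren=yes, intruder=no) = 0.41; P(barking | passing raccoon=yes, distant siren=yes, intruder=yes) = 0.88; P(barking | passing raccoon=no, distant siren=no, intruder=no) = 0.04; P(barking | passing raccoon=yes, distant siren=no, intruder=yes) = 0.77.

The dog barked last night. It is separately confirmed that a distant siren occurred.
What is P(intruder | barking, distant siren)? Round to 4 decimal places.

P(intruder | barking, distant siren) ≈ 0.3125

For the numerator, keep only intruder=true terms: 0.135450 + 0.025872 = 0.161322
Normalizer over all consistent configurations: 0.41×0.86×0.79 + 0.75×0.86×0.21 + 0.69×0.14×0.79 + 0.88×0.14×0.21 = 0.516190
Posterior = 0.161322 / 0.516190 ≈ 0.3125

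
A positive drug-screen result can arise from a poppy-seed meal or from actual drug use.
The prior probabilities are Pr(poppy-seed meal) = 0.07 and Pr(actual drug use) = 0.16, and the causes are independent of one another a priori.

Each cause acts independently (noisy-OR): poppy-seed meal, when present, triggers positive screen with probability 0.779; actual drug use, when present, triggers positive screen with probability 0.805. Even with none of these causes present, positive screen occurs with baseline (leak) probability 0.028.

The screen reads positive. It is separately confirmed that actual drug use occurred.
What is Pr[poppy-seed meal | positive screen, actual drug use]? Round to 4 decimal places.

Pr[poppy-seed meal | positive screen, actual drug use] ≈ 0.0817

Under noisy-OR, P(positive screen | causes) = 1 − (1−0.028)·∏(1−qᵢ) over the active causes.
Weight on poppy-seed meal=true, given the evidence: 0.958112·0.07 = 0.067068
Denominator P(positive screen | actual drug use): 0.81046·0.93 + 0.958112·0.07 = 0.820796
Posterior = 0.067068 / 0.820796 ≈ 0.0817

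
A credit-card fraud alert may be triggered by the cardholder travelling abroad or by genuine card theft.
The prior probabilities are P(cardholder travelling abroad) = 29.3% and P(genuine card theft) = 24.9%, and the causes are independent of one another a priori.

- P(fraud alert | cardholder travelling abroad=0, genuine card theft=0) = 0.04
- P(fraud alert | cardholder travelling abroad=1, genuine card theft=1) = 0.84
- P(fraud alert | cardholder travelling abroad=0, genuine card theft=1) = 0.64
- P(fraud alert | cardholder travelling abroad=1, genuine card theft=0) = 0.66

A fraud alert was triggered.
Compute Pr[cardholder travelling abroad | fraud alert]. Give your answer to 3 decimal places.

P(fraud alert) = 0.04×0.707×0.751 + 0.64×0.707×0.249 + 0.66×0.293×0.751 + 0.84×0.293×0.249 = 0.021238 + 0.112668 + 0.145228 + 0.061284 = 0.340418
The cardholder travelling abroad-present share is 0.145228 + 0.061284 = 0.206512.
Hence the posterior is 0.206512/0.340418 ≈ 0.607.

Pr[cardholder travelling abroad | fraud alert] ≈ 0.607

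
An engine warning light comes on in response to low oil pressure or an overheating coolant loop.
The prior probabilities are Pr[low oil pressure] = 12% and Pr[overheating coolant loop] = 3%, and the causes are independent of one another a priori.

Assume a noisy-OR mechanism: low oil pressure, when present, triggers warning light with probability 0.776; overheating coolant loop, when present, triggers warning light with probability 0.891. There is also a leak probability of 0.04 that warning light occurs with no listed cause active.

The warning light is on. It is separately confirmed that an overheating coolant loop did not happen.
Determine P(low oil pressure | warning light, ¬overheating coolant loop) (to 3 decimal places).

Under noisy-OR, P(warning light | causes) = 1 − (1−0.04)·∏(1−qᵢ) over the active causes.
Sum P(warning light|·) weighted by the priors over both values of low oil pressure:
  P(warning light | ¬overheating coolant loop) = 0.04×0.88 + 0.78496×0.12
        = 0.035200 + 0.094195 = 0.129395
The terms with low oil pressure present sum to 0.094195, so
  P(low oil pressure | warning light, ¬overheating coolant loop) = 0.094195 / 0.129395 ≈ 0.728

P(low oil pressure | warning light, ¬overheating coolant loop) ≈ 0.728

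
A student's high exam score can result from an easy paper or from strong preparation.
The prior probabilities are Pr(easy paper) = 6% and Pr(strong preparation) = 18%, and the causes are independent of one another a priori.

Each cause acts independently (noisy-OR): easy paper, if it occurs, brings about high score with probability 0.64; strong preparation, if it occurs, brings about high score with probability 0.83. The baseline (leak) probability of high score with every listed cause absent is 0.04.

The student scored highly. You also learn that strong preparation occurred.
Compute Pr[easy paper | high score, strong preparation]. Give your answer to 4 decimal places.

Pr[easy paper | high score, strong preparation] ≈ 0.0670

Under noisy-OR, P(high score | causes) = 1 − (1−0.04)·∏(1−qᵢ) over the active causes.
P(high score | strong preparation) = 0.8368·0.94 + 0.941248·0.06 = 0.786592 + 0.056475 = 0.843067
Restricting to configurations with easy paper present: 0.941248·0.06 = 0.056475.
So P(easy paper | high score, strong preparation) = 0.056475/0.843067 ≈ 0.0670.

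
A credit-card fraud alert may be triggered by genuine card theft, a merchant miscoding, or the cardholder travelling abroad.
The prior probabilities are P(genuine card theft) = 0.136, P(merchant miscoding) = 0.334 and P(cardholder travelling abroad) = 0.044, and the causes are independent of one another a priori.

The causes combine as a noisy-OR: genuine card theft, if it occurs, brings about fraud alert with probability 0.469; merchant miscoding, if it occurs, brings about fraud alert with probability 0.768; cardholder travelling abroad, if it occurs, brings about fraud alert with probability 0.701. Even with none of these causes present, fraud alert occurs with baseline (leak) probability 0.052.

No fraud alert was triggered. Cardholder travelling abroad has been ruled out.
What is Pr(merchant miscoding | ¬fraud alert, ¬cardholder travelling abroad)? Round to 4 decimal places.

Pr(merchant miscoding | ¬fraud alert, ¬cardholder travelling abroad) ≈ 0.1042

Under noisy-OR, P(fraud alert | causes) = 1 − (1−0.052)·∏(1−qᵢ) over the active causes.
P(¬fraud alert | ¬cardholder travelling abroad) = 0.948*0.864*0.666 + 0.219936*0.864*0.334 + 0.503388*0.136*0.666 + 0.116786*0.136*0.334 = 0.545502 + 0.063468 + 0.045595 + 0.005305 = 0.659870
Restricting to configurations with merchant miscoding present: 0.063468 + 0.005305 = 0.068773.
P(merchant miscoding | ¬fraud alert, ¬cardholder travelling abroad) = 0.068773 / 0.659870 ≈ 0.1042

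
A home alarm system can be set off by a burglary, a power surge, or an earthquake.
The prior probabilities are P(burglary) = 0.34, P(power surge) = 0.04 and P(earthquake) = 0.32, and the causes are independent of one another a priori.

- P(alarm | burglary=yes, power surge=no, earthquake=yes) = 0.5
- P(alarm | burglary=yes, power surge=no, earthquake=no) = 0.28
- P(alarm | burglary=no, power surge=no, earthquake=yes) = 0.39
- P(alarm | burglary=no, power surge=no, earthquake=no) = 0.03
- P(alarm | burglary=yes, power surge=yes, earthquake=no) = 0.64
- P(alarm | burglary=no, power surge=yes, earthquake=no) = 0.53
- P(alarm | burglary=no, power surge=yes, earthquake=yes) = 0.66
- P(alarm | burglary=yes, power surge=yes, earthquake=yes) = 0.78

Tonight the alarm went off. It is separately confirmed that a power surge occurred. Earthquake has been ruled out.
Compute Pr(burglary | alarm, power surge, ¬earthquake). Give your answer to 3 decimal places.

For the numerator, keep only burglary=true terms: 0.64*0.34 = 0.217600
Normalizer over all consistent configurations: 0.53*0.66 + 0.64*0.34 = 0.567400
P(burglary | alarm, power surge, ¬earthquake) = 0.217600/0.567400 ≈ 0.384

Pr(burglary | alarm, power surge, ¬earthquake) ≈ 0.384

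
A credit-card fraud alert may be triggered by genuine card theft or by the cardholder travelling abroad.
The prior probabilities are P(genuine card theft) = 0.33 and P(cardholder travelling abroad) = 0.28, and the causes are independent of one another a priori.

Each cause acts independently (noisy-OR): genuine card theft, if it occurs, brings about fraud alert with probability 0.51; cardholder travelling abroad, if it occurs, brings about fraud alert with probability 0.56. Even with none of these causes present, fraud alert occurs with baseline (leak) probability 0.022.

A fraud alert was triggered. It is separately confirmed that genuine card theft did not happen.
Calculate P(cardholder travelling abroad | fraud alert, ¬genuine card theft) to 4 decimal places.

P(cardholder travelling abroad | fraud alert, ¬genuine card theft) ≈ 0.9097

Under noisy-OR, P(fraud alert | causes) = 1 − (1−0.022)·∏(1−qᵢ) over the active causes.
P(fraud alert | ¬genuine card theft) = 0.022*0.72 + 0.56968*0.28 = 0.015840 + 0.159510 = 0.175350
The cardholder travelling abroad-present share is 0.56968*0.28 = 0.159510.
P(cardholder travelling abroad | fraud alert, ¬genuine card theft) = 0.159510 / 0.175350 ≈ 0.9097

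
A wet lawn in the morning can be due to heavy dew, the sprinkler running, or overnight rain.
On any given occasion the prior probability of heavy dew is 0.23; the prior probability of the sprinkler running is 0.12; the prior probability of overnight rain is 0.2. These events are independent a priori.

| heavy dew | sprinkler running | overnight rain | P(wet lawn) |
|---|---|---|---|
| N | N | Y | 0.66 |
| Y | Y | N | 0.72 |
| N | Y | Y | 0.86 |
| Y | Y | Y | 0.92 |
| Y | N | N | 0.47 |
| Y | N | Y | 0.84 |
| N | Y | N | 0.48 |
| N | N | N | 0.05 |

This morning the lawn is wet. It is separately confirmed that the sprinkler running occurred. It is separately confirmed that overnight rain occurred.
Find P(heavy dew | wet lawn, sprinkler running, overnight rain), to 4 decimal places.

P(heavy dew | wet lawn, sprinkler running, overnight rain) ≈ 0.2422

P(wet lawn | sprinkler running, overnight rain) = 0.86×0.77 + 0.92×0.23 = 0.662200 + 0.211600 = 0.873800
Of this, 0.211600 comes from 0.92×0.23 (the heavy dew=true cases).
Hence the posterior is 0.211600/0.873800 ≈ 0.2422.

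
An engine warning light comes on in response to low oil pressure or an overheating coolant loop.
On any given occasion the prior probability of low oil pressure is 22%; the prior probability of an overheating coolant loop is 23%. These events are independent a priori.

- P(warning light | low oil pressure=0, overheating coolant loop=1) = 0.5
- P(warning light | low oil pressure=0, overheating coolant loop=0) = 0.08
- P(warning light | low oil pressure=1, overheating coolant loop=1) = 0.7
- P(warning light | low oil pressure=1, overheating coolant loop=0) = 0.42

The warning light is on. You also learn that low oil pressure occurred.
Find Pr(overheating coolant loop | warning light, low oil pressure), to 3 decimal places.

Pr(overheating coolant loop | warning light, low oil pressure) ≈ 0.332

Numerator (weight on configurations with overheating coolant loop): 0.7×0.23 = 0.161000
The normalizing constant is 0.42×0.77 + 0.7×0.23 = 0.484400
P(overheating coolant loop | warning light, low oil pressure) = 0.161000/0.484400 ≈ 0.332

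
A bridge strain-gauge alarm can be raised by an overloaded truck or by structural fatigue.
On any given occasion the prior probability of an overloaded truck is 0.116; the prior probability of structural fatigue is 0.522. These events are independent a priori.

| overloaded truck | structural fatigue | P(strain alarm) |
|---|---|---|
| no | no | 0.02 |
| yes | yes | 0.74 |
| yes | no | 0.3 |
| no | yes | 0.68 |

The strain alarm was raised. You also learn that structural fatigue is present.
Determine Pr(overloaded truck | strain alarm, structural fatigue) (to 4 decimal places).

Pr(overloaded truck | strain alarm, structural fatigue) ≈ 0.1250

P(strain alarm | structural fatigue) = 0.68×0.884 + 0.74×0.116 = 0.601120 + 0.085840 = 0.686960
Restricting to configurations with overloaded truck present: 0.74×0.116 = 0.085840.
Hence the posterior is 0.085840/0.686960 ≈ 0.1250.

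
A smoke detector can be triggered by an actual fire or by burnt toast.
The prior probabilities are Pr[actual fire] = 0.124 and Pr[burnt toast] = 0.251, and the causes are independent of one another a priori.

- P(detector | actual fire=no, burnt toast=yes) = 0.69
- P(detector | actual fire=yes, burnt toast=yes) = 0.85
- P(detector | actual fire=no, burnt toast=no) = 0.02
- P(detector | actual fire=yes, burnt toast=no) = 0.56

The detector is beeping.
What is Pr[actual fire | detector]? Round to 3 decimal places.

Numerator (weight on configurations with actual fire): 0.052011 + 0.026455 = 0.078466
Denominator P(detector): 0.02*0.876*0.749 + 0.69*0.876*0.251 + 0.56*0.124*0.749 + 0.85*0.124*0.251 = 0.243302
Posterior = 0.078466 / 0.243302 ≈ 0.323

Pr[actual fire | detector] ≈ 0.323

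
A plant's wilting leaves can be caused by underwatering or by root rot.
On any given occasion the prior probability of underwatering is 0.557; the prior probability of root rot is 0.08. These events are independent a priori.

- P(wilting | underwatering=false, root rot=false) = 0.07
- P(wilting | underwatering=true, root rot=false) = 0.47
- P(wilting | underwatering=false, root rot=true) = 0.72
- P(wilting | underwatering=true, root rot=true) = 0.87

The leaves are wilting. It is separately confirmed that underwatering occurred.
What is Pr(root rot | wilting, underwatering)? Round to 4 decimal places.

Pr(root rot | wilting, underwatering) ≈ 0.1386

Numerator (weight on configurations with root rot): 0.87*0.08 = 0.069600
The normalizing constant is 0.47*0.92 + 0.87*0.08 = 0.502000
Posterior = 0.069600 / 0.502000 ≈ 0.1386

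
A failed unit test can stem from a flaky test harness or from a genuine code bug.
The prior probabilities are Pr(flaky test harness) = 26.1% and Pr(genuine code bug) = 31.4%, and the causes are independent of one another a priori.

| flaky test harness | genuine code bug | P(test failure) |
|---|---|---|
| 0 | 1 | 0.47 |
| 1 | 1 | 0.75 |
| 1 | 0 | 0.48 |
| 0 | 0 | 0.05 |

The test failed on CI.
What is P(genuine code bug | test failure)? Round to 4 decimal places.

P(test failure) = 0.05*0.739*0.686 + 0.47*0.739*0.314 + 0.48*0.261*0.686 + 0.75*0.261*0.314 = 0.025348 + 0.109062 + 0.085942 + 0.061465 = 0.281817
Of this, 0.170527 comes from 0.109062 + 0.061465 (the genuine code bug=true cases).
Hence the posterior is 0.170527/0.281817 ≈ 0.6051.

P(genuine code bug | test failure) ≈ 0.6051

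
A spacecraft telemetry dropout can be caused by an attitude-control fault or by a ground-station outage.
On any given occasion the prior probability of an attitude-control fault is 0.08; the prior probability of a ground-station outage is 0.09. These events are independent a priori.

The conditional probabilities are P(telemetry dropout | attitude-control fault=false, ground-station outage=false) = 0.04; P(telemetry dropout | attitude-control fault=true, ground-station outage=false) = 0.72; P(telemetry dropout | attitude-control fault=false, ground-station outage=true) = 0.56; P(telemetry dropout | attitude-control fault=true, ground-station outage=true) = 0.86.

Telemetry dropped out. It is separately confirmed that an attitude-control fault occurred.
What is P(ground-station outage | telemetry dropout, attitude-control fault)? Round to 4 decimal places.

P(ground-station outage | telemetry dropout, attitude-control fault) ≈ 0.1057

P(telemetry dropout | attitude-control fault) = 0.72·0.91 + 0.86·0.09 = 0.655200 + 0.077400 = 0.732600
The ground-station outage-present share is 0.86·0.09 = 0.077400.
Hence the posterior is 0.077400/0.732600 ≈ 0.1057.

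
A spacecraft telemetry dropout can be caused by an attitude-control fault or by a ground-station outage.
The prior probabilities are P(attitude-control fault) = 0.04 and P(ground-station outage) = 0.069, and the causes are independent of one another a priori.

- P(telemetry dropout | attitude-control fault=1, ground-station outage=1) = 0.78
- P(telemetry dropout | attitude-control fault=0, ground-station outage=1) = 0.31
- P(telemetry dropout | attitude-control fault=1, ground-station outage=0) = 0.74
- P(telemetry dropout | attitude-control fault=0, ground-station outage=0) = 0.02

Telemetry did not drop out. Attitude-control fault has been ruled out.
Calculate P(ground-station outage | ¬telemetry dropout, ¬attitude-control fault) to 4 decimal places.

P(ground-station outage | ¬telemetry dropout, ¬attitude-control fault) ≈ 0.0496

Weight on ground-station outage=true, given the evidence: 0.69×0.069 = 0.047610
Normalizer over all consistent configurations: 0.98×0.931 + 0.69×0.069 = 0.959990
Posterior = 0.047610 / 0.959990 ≈ 0.0496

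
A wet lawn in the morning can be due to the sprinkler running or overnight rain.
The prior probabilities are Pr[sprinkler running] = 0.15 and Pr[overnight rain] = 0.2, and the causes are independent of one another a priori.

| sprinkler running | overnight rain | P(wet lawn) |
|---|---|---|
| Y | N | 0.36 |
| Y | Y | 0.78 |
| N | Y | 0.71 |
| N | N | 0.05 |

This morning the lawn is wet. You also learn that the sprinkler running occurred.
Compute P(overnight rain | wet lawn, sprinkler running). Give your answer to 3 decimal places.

P(overnight rain | wet lawn, sprinkler running) ≈ 0.351

P(wet lawn | sprinkler running) = 0.36·0.8 + 0.78·0.2 = 0.288000 + 0.156000 = 0.444000
Of this, 0.156000 comes from 0.78·0.2 (the overnight rain=true cases).
P(overnight rain | wet lawn, sprinkler running) = 0.156000 / 0.444000 ≈ 0.351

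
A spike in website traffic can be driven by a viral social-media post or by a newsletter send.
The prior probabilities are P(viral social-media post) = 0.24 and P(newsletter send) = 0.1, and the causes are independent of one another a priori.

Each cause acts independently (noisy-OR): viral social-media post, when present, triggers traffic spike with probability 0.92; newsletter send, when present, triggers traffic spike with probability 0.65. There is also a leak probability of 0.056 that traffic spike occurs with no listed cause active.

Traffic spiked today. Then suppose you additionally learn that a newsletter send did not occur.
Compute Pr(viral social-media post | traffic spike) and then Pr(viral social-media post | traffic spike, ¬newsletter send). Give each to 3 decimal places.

Under noisy-OR, P(traffic spike | causes) = 1 − (1−0.056)·∏(1−qᵢ) over the active causes.
Weight on viral social-media post=true, given the evidence: 0.199688 + 0.023366 = 0.223054
Denominator P(traffic spike): 0.056*0.76*0.9 + 0.6696*0.76*0.1 + 0.92448*0.24*0.9 + 0.973568*0.24*0.1 = 0.312248
Posterior = 0.223054 / 0.312248 ≈ 0.714

Now also conditioning on newsletter send≠true:
P(traffic spike | ¬newsletter send) = 0.056×0.76 + 0.92448×0.24 = 0.042560 + 0.221875 = 0.264435
Of this, 0.221875 comes from 0.92448×0.24 (the viral social-media post=true cases).
Hence the posterior is 0.221875/0.264435 ≈ 0.839.
With newsletter send excluded, viral social-media post must carry more of the explanatory weight for the traffic spike.

Pr(viral social-media post | traffic spike) ≈ 0.714; Pr(viral social-media post | traffic spike, ¬newsletter send) ≈ 0.839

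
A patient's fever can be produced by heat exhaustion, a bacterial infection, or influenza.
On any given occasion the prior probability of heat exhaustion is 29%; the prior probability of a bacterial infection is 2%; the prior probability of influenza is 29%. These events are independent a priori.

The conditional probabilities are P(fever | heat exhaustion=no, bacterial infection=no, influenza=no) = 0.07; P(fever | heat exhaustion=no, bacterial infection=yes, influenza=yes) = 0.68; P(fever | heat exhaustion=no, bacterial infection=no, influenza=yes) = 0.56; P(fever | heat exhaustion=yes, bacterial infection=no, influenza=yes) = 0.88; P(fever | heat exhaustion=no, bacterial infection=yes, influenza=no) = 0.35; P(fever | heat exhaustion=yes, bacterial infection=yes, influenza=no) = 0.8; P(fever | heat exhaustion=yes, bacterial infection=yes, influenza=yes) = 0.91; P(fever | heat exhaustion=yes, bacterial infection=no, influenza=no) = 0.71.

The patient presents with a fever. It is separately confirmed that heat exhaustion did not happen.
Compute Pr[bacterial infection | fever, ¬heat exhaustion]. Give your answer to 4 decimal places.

Pr[bacterial infection | fever, ¬heat exhaustion] ≈ 0.0411

Numerator (weight on configurations with bacterial infection): 0.004970 + 0.003944 = 0.008914
The normalizing constant is 0.07*0.98*0.71 + 0.56*0.98*0.29 + 0.35*0.02*0.71 + 0.68*0.02*0.29 = 0.216772
P(bacterial infection | fever, ¬heat exhaustion) = 0.008914/0.216772 ≈ 0.0411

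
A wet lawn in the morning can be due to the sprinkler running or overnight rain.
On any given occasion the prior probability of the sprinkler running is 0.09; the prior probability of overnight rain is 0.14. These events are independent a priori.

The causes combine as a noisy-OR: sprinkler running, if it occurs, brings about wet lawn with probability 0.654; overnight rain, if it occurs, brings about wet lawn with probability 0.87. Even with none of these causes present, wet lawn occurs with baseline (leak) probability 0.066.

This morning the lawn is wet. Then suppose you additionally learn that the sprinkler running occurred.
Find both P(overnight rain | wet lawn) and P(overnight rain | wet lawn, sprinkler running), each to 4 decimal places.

P(overnight rain | wet lawn) ≈ 0.5438; P(overnight rain | wet lawn, sprinkler running) ≈ 0.1873

Under noisy-OR, P(wet lawn | causes) = 1 − (1−0.066)·∏(1−qᵢ) over the active causes.
Enumerate the 4 (sprinkler running, overnight rain) configurations and weight by the priors:
  P(wet lawn) = 0.066×0.91×0.86 + 0.87858×0.91×0.14 + 0.676836×0.09×0.86 + 0.957989×0.09×0.14
        = 0.051652 + 0.111931 + 0.052387 + 0.012071 = 0.228041
Keeping only the overnight rain-present terms gives 0.124002, so
  P(overnight rain | wet lawn) = 0.124002 / 0.228041 ≈ 0.5438

Now also conditioning on sprinkler running=true:
By total probability over both values of overnight rain:
  P(wet lawn | sprinkler running) = 0.676836·0.86 + 0.957989·0.14
        = 0.582079 + 0.134118 = 0.716197
Keeping only the overnight rain-present terms gives 0.134118, so
  P(overnight rain | wet lawn, sprinkler running) = 0.134118 / 0.716197 ≈ 0.1873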